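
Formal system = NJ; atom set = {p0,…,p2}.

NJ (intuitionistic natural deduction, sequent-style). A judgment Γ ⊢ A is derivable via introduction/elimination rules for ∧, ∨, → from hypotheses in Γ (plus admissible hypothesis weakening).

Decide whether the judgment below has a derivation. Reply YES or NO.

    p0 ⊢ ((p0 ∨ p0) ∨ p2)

Derivation trace:
[∨I₁] p0 ⊢ ((p0 ∨ p0) ∨ p2)
  [∨I₁] p0 ⊢ (p0 ∨ p0)
    [Ax] p0 ⊢ p0

Result: YES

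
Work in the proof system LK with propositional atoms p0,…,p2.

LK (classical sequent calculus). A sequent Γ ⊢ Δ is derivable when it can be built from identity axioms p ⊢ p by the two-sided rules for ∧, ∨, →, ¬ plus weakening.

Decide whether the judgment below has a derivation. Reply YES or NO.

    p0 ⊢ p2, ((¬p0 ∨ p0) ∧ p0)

Proof tree:
[∧R] p0 ⊢ p2, ((¬p0 ∨ p0) ∧ p0)
  [∨R]  ⊢ p2, (¬p0 ∨ p0)
    [WR]  ⊢ p0, ¬p0, p2
      [¬R]  ⊢ p0, ¬p0
        [Ax] p0 ⊢ p0
  [Ax] p0 ⊢ p0

Result: YES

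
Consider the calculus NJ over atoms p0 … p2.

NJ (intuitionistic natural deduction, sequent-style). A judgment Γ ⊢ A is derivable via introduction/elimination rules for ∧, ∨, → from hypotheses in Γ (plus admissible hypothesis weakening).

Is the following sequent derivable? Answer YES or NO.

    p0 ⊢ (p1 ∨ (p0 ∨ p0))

Derivation trace:
[∨I₂] p0 ⊢ (p1 ∨ (p0 ∨ p0))
  [∨I₂] p0 ⊢ (p0 ∨ p0)
    [Ax] p0 ⊢ p0

Result: YES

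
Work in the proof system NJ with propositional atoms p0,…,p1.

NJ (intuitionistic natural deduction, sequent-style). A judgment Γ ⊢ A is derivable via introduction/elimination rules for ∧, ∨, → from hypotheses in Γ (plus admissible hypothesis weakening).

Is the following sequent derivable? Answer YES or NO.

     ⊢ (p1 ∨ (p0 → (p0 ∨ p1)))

Derivation trace:
[∨I₂]  ⊢ (p1 ∨ (p0 → (p0 ∨ p1)))
  [→I]  ⊢ (p0 → (p0 ∨ p1))
    [∨I₁] p0 ⊢ (p0 ∨ p1)
      [Ax] p0 ⊢ p0

Result: YES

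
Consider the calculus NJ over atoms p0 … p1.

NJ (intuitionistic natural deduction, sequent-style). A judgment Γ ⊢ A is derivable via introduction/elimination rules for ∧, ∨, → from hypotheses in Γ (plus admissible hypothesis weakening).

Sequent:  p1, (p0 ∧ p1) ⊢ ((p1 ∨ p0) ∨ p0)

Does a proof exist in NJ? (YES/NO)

Proof tree:
[Wk] p1, (p0 ∧ p1) ⊢ ((p1 ∨ p0) ∨ p0)
  [∨I₁] p1 ⊢ ((p1 ∨ p0) ∨ p0)
    [∨I₁] p1 ⊢ (p1 ∨ p0)
      [Ax] p1 ⊢ p1

Result: YES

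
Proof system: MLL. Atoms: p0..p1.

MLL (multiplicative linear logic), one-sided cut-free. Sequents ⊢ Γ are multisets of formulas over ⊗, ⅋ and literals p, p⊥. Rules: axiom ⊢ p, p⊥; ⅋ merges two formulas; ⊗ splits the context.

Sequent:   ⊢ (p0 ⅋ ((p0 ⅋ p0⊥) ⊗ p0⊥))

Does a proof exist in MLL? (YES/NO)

Proof tree:
[⅋]  ⊢ (p0 ⅋ ((p0 ⅋ p0⊥) ⊗ p0⊥))
  [⊗]  ⊢ p0, ((p0 ⅋ p0⊥) ⊗ p0⊥)
    [⅋]  ⊢ (p0 ⅋ p0⊥)
      [Ax]  ⊢ p0, p0⊥
    [Ax]  ⊢ p0, p0⊥

Result: YES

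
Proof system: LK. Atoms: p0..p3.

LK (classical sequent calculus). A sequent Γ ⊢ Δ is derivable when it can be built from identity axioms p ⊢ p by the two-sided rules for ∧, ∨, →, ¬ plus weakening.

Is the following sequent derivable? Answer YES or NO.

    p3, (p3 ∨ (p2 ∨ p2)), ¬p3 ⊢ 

Proof tree:
[¬L] p3, (p3 ∨ (p2 ∨ p2)), ¬p3 ⊢ 
  [∨L] p3, (p3 ∨ (p2 ∨ p2)) ⊢ p3
    [Ax] p3 ⊢ p3
    [∨L] p3, (p2 ∨ p2) ⊢ p3
      [WL] p3, p2 ⊢ p3
        [Ax] p3 ⊢ p3
      [WL] p3, p2 ⊢ p3
        [Ax] p3 ⊢ p3

Result: YES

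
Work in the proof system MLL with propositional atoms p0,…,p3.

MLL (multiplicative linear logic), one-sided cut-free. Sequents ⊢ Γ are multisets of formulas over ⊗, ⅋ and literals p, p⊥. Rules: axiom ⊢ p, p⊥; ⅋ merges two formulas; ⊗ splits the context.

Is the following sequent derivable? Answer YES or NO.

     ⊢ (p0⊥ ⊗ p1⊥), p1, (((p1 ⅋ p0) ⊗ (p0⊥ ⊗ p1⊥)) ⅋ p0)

Derivation trace:
[⅋]  ⊢ (p0⊥ ⊗ p1⊥), p1, (((p1 ⅋ p0) ⊗ (p0⊥ ⊗ p1⊥)) ⅋ p0)
  [⊗]  ⊢ (p0⊥ ⊗ p1⊥), p0, p1, ((p1 ⅋ p0) ⊗ (p0⊥ ⊗ p1⊥))
    [⅋]  ⊢ (p0⊥ ⊗ p1⊥), (p1 ⅋ p0)
      [⊗]  ⊢ p0, p1, (p0⊥ ⊗ p1⊥)
        [Ax]  ⊢ p0, p0⊥
        [Ax]  ⊢ p1, p1⊥
    [⊗]  ⊢ p0, p1, (p0⊥ ⊗ p1⊥)
      [Ax]  ⊢ p0, p0⊥
      [Ax]  ⊢ p1, p1⊥

Result: YES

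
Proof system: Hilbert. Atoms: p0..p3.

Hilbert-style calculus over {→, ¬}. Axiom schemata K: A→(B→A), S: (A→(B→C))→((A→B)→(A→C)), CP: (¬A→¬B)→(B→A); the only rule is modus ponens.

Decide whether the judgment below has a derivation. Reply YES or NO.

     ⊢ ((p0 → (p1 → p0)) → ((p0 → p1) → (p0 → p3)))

Search for a countermodel by truth-table:
  v=0000: Γ:[] Δ:[((p0 → (p1 → p0)) → ((p0 → p1) → (p0 → p3)))=T] refutes=False
  v=0001: Γ:[] Δ:[((p0 → (p1 → p0)) → ((p0 → p1) → (p0 → p3)))=T] refutes=False
  v=0010: Γ:[] Δ:[((p0 → (p1 → p0)) → ((p0 → p1) → (p0 → p3)))=T] refutes=False
  v=0011: Γ:[] Δ:[((p0 → (p1 → p0)) → ((p0 → p1) → (p0 → p3)))=T] refutes=False
  v=0100: Γ:[] Δ:[((p0 → (p1 → p0)) → ((p0 → p1) → (p0 → p3)))=T] refutes=False
  v=0101: Γ:[] Δ:[((p0 → (p1 → p0)) → ((p0 → p1) → (p0 → p3)))=T] refutes=False
  v=0110: Γ:[] Δ:[((p0 → (p1 → p0)) → ((p0 → p1) → (p0 → p3)))=T] refutes=False
  v=0111: Γ:[] Δ:[((p0 → (p1 → p0)) → ((p0 → p1) → (p0 → p3)))=T] refutes=False
  v=1000: Γ:[] Δ:[((p0 → (p1 → p0)) → ((p0 → p1) → (p0 → p3)))=T] refutes=False
  v=1001: Γ:[] Δ:[((p0 → (p1 → p0)) → ((p0 → p1) → (p0 → p3)))=T] refutes=False
  v=1010: Γ:[] Δ:[((p0 → (p1 → p0)) → ((p0 → p1) → (p0 → p3)))=T] refutes=False
  v=1011: Γ:[] Δ:[((p0 → (p1 → p0)) → ((p0 → p1) → (p0 → p3)))=T] refutes=False
  v=1100: Γ:[] Δ:[((p0 → (p1 → p0)) → ((p0 → p1) → (p0 → p3)))=F] refutes=True  ← countermodel

Result: NO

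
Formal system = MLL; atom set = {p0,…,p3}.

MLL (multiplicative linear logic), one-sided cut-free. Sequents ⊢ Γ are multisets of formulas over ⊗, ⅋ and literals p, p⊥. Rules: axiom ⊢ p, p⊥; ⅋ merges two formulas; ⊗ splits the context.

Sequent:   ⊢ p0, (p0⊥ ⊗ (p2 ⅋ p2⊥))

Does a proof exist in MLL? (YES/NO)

Derivation (root first):
[⊗]  ⊢ p0, (p0⊥ ⊗ (p2 ⅋ p2⊥))
  [Ax]  ⊢ p0, p0⊥
  [⅋]  ⊢ (p2 ⅋ p2⊥)
    [Ax]  ⊢ p2, p2⊥

Result: YES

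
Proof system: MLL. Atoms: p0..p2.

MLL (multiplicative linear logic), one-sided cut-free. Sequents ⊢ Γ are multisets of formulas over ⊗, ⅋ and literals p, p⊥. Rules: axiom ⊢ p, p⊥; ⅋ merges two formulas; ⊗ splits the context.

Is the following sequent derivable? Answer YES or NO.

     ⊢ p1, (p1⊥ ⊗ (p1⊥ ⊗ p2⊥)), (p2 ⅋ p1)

Derivation (root first):
[⅋]  ⊢ p1, (p1⊥ ⊗ (p1⊥ ⊗ p2⊥)), (p2 ⅋ p1)
  [⊗]  ⊢ p1, p1, p2, (p1⊥ ⊗ (p1⊥ ⊗ p2⊥))
    [Ax]  ⊢ p1, p1⊥
    [⊗]  ⊢ p1, p2, (p1⊥ ⊗ p2⊥)
      [Ax]  ⊢ p1, p1⊥
      [Ax]  ⊢ p2, p2⊥

Result: YES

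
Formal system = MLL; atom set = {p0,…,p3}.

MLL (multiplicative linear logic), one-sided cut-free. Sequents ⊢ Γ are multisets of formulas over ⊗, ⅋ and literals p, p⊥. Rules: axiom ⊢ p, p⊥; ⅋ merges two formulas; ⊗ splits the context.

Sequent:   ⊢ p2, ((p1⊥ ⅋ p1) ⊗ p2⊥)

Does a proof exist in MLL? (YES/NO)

Proof tree:
[⊗]  ⊢ p2, ((p1⊥ ⅋ p1) ⊗ p2⊥)
  [⅋]  ⊢ (p1⊥ ⅋ p1)
    [Ax]  ⊢ p1, p1⊥
  [Ax]  ⊢ p2, p2⊥

Result: YES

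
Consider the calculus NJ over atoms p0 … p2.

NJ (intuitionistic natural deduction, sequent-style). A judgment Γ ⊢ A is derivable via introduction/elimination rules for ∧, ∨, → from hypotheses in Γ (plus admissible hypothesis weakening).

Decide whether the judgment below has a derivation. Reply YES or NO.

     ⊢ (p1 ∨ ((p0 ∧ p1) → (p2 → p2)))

Proof tree:
[∨I₂]  ⊢ (p1 ∨ ((p0 ∧ p1) → (p2 → p2)))
  [→I]  ⊢ ((p0 ∧ p1) → (p2 → p2))
    [Wk] (p0 ∧ p1) ⊢ (p2 → p2)
      [→I]  ⊢ (p2 → p2)
        [Ax] p2 ⊢ p2

Result: YES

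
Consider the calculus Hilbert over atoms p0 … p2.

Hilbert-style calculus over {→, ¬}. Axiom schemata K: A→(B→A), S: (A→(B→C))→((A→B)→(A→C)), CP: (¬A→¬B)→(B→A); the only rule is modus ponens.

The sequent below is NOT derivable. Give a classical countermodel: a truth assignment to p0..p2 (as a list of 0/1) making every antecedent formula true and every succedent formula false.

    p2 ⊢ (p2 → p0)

Search for a countermodel by truth-table:
  v=000: Γ:[p2=F] Δ:[(p2 → p0)=T] refutes=False
  v=001: Γ:[p2=T] Δ:[(p2 → p0)=F] refutes=True  ← countermodel

Result: [0, 0, 1]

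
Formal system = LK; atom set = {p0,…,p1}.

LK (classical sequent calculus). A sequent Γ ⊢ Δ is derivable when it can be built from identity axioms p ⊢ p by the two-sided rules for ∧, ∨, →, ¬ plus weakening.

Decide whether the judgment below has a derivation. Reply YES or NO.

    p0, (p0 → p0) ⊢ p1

Truth-table refutation:
  v=00: Γ:[p0=F, (p0 → p0)=T] Δ:[p1=F] refutes=False
  v=01: Γ:[p0=F, (p0 → p0)=T] Δ:[p1=T] refutes=False
  v=10: Γ:[p0=T, (p0 → p0)=T] Δ:[p1=F] refutes=True  ← countermodel

Result: NO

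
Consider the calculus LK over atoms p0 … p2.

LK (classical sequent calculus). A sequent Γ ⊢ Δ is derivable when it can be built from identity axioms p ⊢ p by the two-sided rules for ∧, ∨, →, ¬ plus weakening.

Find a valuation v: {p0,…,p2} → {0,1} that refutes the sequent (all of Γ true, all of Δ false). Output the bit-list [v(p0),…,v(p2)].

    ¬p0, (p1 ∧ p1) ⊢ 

Truth-table refutation:
  v=000: Γ:[¬p0=T, (p1 ∧ p1)=F] Δ:[] refutes=False
  v=001: Γ:[¬p0=T, (p1 ∧ p1)=F] Δ:[] refutes=False
  v=010: Γ:[¬p0=T, (p1 ∧ p1)=T] Δ:[] refutes=True  ← countermodel

Result: [0, 1, 0]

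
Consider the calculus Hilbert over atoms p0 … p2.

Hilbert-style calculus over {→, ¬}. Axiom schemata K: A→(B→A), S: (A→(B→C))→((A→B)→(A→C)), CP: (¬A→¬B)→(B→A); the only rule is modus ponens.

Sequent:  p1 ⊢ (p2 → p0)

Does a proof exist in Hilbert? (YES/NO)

Truth-table refutation:
  v=000: Γ:[p1=F] Δ:[(p2 → p0)=T] refutes=False
  v=001: Γ:[p1=F] Δ:[(p2 → p0)=F] refutes=False
  v=010: Γ:[p1=T] Δ:[(p2 → p0)=T] refutes=False
  v=011: Γ:[p1=T] Δ:[(p2 → p0)=F] refutes=True  ← countermodel

Result: NO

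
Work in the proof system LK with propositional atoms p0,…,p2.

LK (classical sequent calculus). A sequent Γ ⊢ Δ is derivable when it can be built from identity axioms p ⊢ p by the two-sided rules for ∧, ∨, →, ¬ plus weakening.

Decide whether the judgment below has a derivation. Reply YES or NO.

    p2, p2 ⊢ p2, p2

Proof tree:
[WR] p2, p2 ⊢ p2, p2
  [WL] p2, p2 ⊢ p2
    [Ax] p2 ⊢ p2

Result: YES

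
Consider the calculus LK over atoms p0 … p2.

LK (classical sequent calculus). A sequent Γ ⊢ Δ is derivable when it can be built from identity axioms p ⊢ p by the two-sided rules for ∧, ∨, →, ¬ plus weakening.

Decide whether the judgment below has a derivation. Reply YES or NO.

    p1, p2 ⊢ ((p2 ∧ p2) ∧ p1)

Derivation trace:
[∧R] p1, p2 ⊢ ((p2 ∧ p2) ∧ p1)
  [∧R] p2 ⊢ (p2 ∧ p2)
    [Ax] p2 ⊢ p2
    [Ax] p2 ⊢ p2
  [Ax] p1 ⊢ p1

Result: YES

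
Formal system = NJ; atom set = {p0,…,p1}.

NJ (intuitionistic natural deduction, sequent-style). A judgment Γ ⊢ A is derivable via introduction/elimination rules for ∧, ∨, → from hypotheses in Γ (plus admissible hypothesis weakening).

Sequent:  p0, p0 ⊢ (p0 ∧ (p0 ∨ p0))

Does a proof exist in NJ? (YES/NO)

Derivation (root first):
[Wk] p0, p0 ⊢ (p0 ∧ (p0 ∨ p0))
  [∧I] p0 ⊢ (p0 ∧ (p0 ∨ p0))
    [Ax] p0 ⊢ p0
    [∨I₁] p0 ⊢ (p0 ∨ p0)
      [Ax] p0 ⊢ p0

Result: YES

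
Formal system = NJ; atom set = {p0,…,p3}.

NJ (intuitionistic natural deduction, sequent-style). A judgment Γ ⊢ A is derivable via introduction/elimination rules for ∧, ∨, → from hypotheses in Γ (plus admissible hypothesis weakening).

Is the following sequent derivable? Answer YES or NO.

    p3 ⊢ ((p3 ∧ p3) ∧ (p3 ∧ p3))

Proof tree:
[∧I] p3 ⊢ ((p3 ∧ p3) ∧ (p3 ∧ p3))
  [∧I] p3 ⊢ (p3 ∧ p3)
    [Ax] p3 ⊢ p3
    [Ax] p3 ⊢ p3
  [∧I] p3 ⊢ (p3 ∧ p3)
    [Ax] p3 ⊢ p3
    [Ax] p3 ⊢ p3

Result: YES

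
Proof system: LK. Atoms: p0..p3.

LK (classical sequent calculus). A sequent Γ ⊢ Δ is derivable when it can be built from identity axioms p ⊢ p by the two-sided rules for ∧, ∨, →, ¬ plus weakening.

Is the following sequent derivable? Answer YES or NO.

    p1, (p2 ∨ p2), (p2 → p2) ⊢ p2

Derivation (root first):
[→L] p1, (p2 ∨ p2), (p2 → p2) ⊢ p2
  [WL] (p2 ∨ p2), p1 ⊢ p2
    [∨L] (p2 ∨ p2) ⊢ p2
      [Ax] p2 ⊢ p2
      [Ax] p2 ⊢ p2
  [Ax] p2 ⊢ p2

Result: YES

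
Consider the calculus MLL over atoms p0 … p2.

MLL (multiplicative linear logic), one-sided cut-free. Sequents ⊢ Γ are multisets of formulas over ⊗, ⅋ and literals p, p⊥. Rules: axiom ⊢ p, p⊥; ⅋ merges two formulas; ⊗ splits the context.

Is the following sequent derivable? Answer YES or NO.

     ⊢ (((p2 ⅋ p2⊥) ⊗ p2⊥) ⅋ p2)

Derivation (root first):
[⅋]  ⊢ (((p2 ⅋ p2⊥) ⊗ p2⊥) ⅋ p2)
  [⊗]  ⊢ p2, ((p2 ⅋ p2⊥) ⊗ p2⊥)
    [⅋]  ⊢ (p2 ⅋ p2⊥)
      [Ax]  ⊢ p2, p2⊥
    [Ax]  ⊢ p2, p2⊥

Result: YES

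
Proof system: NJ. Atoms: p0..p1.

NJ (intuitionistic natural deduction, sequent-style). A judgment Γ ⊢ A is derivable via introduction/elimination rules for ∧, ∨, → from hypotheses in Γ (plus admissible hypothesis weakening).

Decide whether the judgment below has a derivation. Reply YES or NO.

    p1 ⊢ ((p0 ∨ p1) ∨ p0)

Derivation (root first):
[∨I₁] p1 ⊢ ((p0 ∨ p1) ∨ p0)
  [∨I₂] p1 ⊢ (p0 ∨ p1)
    [Ax] p1 ⊢ p1

Result: YES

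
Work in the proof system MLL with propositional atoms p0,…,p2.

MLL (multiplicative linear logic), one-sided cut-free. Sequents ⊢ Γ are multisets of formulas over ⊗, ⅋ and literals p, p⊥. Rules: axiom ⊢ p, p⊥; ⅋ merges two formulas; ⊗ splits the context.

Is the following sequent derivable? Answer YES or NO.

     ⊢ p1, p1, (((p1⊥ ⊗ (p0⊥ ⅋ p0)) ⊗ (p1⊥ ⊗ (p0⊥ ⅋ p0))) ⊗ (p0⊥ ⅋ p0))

Derivation (root first):
[⊗]  ⊢ p1, p1, (((p1⊥ ⊗ (p0⊥ ⅋ p0)) ⊗ (p1⊥ ⊗ (p0⊥ ⅋ p0))) ⊗ (p0⊥ ⅋ p0))
  [⊗]  ⊢ p1, p1, ((p1⊥ ⊗ (p0⊥ ⅋ p0)) ⊗ (p1⊥ ⊗ (p0⊥ ⅋ p0)))
    [⊗]  ⊢ p1, (p1⊥ ⊗ (p0⊥ ⅋ p0))
      [Ax]  ⊢ p1, p1⊥
      [⅋]  ⊢ (p0⊥ ⅋ p0)
        [Ax]  ⊢ p0, p0⊥
    [⊗]  ⊢ p1, (p1⊥ ⊗ (p0⊥ ⅋ p0))
      [Ax]  ⊢ p1, p1⊥
      [⅋]  ⊢ (p0⊥ ⅋ p0)
        [Ax]  ⊢ p0, p0⊥
  [⅋]  ⊢ (p0⊥ ⅋ p0)
    [Ax]  ⊢ p0, p0⊥

Result: YES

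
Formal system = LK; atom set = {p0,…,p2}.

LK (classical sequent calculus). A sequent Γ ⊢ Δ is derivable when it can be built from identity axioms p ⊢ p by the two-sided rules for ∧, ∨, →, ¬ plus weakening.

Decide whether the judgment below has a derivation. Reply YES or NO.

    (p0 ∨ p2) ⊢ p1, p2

Truth-table refutation:
  v=000: Γ:[(p0 ∨ p2)=F] Δ:[p1=F, p2=F] refutes=False
  v=001: Γ:[(p0 ∨ p2)=T] Δ:[p1=F, p2=T] refutes=False
  v=010: Γ:[(p0 ∨ p2)=F] Δ:[p1=T, p2=F] refutes=False
  v=011: Γ:[(p0 ∨ p2)=T] Δ:[p1=T, p2=T] refutes=False
  v=100: Γ:[(p0 ∨ p2)=T] Δ:[p1=F, p2=F] refutes=True  ← countermodel

Result: NO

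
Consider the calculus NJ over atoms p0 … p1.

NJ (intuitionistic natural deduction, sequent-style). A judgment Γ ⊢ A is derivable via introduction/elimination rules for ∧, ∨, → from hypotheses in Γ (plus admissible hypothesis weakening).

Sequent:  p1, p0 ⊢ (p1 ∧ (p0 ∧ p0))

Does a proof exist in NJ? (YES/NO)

Derivation trace:
[∧I] p1, p0 ⊢ (p1 ∧ (p0 ∧ p0))
  [Ax] p1 ⊢ p1
  [∧I] p0 ⊢ (p0 ∧ p0)
    [Ax] p0 ⊢ p0
    [Ax] p0 ⊢ p0

Result: YES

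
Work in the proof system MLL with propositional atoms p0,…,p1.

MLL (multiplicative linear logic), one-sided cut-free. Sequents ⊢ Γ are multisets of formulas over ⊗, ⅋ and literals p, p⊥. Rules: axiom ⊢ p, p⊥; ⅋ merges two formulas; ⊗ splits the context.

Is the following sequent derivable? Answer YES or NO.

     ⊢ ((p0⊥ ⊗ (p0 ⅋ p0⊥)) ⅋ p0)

Proof tree:
[⅋]  ⊢ ((p0⊥ ⊗ (p0 ⅋ p0⊥)) ⅋ p0)
  [⊗]  ⊢ p0, (p0⊥ ⊗ (p0 ⅋ p0⊥))
    [Ax]  ⊢ p0, p0⊥
    [⅋]  ⊢ (p0 ⅋ p0⊥)
      [Ax]  ⊢ p0, p0⊥

Result: YES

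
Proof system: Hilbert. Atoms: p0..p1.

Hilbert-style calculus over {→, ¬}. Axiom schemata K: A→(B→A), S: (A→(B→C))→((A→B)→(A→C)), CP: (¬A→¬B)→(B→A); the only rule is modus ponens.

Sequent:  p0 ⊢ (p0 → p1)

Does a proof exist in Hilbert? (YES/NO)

Truth-table refutation:
  v=00: Γ:[p0=F] Δ:[(p0 → p1)=T] refutes=False
  v=01: Γ:[p0=F] Δ:[(p0 → p1)=T] refutes=False
  v=10: Γ:[p0=T] Δ:[(p0 → p1)=F] refutes=True  ← countermodel

Result: NO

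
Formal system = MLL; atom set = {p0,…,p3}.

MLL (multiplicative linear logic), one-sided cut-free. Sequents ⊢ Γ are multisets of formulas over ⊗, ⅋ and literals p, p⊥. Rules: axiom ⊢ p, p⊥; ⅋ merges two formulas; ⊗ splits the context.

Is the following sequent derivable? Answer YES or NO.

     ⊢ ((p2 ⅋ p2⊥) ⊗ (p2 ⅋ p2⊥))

Derivation trace:
[⊗]  ⊢ ((p2 ⅋ p2⊥) ⊗ (p2 ⅋ p2⊥))
  [⅋]  ⊢ (p2 ⅋ p2⊥)
    [Ax]  ⊢ p2, p2⊥
  [⅋]  ⊢ (p2 ⅋ p2⊥)
    [Ax]  ⊢ p2, p2⊥

Result: YES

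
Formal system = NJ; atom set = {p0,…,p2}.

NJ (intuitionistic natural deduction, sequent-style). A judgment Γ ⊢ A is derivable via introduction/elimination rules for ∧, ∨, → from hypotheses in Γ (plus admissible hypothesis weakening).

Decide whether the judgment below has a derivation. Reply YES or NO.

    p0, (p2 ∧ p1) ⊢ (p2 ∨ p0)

Derivation trace:
[Wk] p0, (p2 ∧ p1) ⊢ (p2 ∨ p0)
  [∨I₂] p0 ⊢ (p2 ∨ p0)
    [Ax] p0 ⊢ p0

Result: YES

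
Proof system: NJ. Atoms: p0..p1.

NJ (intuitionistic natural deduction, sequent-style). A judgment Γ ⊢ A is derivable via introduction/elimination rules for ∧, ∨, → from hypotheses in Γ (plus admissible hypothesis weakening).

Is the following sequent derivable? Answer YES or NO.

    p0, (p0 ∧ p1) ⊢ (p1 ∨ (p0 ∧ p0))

Derivation (root first):
[Wk] p0, (p0 ∧ p1) ⊢ (p1 ∨ (p0 ∧ p0))
  [∨I₂] p0 ⊢ (p1 ∨ (p0 ∧ p0))
    [∧I] p0 ⊢ (p0 ∧ p0)
      [Ax] p0 ⊢ p0
      [Ax] p0 ⊢ p0

Result: YES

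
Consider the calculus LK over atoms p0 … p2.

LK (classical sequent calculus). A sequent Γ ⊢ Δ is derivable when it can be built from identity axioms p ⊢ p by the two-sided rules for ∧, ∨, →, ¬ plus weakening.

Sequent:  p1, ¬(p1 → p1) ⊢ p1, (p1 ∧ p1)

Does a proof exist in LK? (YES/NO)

Derivation (root first):
[∧R] p1, ¬(p1 → p1) ⊢ p1, (p1 ∧ p1)
  [WR] p1 ⊢ p1, p1, p1
    [WR] p1 ⊢ p1, p1
      [Ax] p1 ⊢ p1
  [¬L] ¬(p1 → p1) ⊢ p1
    [→R]  ⊢ p1, (p1 → p1)
      [WR] p1 ⊢ p1, p1
        [Ax] p1 ⊢ p1

Result: YES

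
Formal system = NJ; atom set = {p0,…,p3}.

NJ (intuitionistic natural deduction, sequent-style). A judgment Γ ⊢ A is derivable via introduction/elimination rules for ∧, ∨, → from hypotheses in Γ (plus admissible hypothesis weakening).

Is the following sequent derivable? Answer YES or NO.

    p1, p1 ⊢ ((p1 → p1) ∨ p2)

Derivation trace:
[Wk] p1, p1 ⊢ ((p1 → p1) ∨ p2)
  [Wk] p1 ⊢ ((p1 → p1) ∨ p2)
    [∨I₁]  ⊢ ((p1 → p1) ∨ p2)
      [→I]  ⊢ (p1 → p1)
        [Ax] p1 ⊢ p1

Result: YES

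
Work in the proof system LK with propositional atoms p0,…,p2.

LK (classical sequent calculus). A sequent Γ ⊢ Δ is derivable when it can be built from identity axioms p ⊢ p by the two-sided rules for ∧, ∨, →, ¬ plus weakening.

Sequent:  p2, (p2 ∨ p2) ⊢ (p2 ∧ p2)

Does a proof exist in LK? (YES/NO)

Proof tree:
[∧R] p2, (p2 ∨ p2) ⊢ (p2 ∧ p2)
  [Ax] p2 ⊢ p2
  [∨L] (p2 ∨ p2) ⊢ p2
    [WR] p2 ⊢ p2, p2
      [Ax] p2 ⊢ p2
    [WR] p2 ⊢ p2, p2
      [Ax] p2 ⊢ p2

Result: YES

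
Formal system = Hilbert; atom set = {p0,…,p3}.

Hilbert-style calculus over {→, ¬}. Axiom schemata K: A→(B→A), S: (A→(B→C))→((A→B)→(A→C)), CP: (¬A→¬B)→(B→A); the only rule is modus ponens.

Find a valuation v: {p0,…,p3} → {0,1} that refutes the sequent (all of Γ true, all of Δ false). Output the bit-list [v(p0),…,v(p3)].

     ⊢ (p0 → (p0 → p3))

Search for a countermodel by truth-table:
  v=0000: Γ:[] Δ:[(p0 → (p0 → p3))=T] refutes=False
  v=0001: Γ:[] Δ:[(p0 → (p0 → p3))=T] refutes=False
  v=0010: Γ:[] Δ:[(p0 → (p0 → p3))=T] refutes=False
  v=0011: Γ:[] Δ:[(p0 → (p0 → p3))=T] refutes=False
  v=0100: Γ:[] Δ:[(p0 → (p0 → p3))=T] refutes=False
  v=0101: Γ:[] Δ:[(p0 → (p0 → p3))=T] refutes=False
  v=0110: Γ:[] Δ:[(p0 → (p0 → p3))=T] refutes=False
  v=0111: Γ:[] Δ:[(p0 → (p0 → p3))=T] refutes=False
  v=1000: Γ:[] Δ:[(p0 → (p0 → p3))=F] refutes=True  ← countermodel

Result: [1, 0, 0, 0]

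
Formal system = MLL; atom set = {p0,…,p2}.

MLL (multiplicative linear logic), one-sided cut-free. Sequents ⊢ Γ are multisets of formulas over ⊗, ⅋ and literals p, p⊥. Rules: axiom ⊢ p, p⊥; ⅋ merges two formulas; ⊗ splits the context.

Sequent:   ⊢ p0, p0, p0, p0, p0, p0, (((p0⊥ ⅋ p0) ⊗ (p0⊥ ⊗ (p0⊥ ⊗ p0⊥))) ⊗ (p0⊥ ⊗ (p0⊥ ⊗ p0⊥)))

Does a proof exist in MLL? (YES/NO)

Derivation trace:
[⊗]  ⊢ p0, p0, p0, p0, p0, p0, (((p0⊥ ⅋ p0) ⊗ (p0⊥ ⊗ (p0⊥ ⊗ p0⊥))) ⊗ (p0⊥ ⊗ (p0⊥ ⊗ p0⊥)))
  [⊗]  ⊢ p0, p0, p0, ((p0⊥ ⅋ p0) ⊗ (p0⊥ ⊗ (p0⊥ ⊗ p0⊥)))
    [⅋]  ⊢ (p0⊥ ⅋ p0)
      [Ax]  ⊢ p0, p0⊥
    [⊗]  ⊢ p0, p0, p0, (p0⊥ ⊗ (p0⊥ ⊗ p0⊥))
      [Ax]  ⊢ p0, p0⊥
      [⊗]  ⊢ p0, p0, (p0⊥ ⊗ p0⊥)
        [Ax]  ⊢ p0, p0⊥
        [Ax]  ⊢ p0, p0⊥
  [⊗]  ⊢ p0, p0, p0, (p0⊥ ⊗ (p0⊥ ⊗ p0⊥))
    [Ax]  ⊢ p0, p0⊥
    [⊗]  ⊢ p0, p0, (p0⊥ ⊗ p0⊥)
      [Ax]  ⊢ p0, p0⊥
      [Ax]  ⊢ p0, p0⊥

Result: YES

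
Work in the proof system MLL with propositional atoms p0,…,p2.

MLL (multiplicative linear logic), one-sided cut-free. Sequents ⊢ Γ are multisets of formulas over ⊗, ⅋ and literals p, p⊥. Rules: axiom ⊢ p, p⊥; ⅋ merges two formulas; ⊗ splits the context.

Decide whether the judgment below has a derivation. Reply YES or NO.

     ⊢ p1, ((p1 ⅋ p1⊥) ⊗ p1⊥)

Proof tree:
[⊗]  ⊢ p1, ((p1 ⅋ p1⊥) ⊗ p1⊥)
  [⅋]  ⊢ (p1 ⅋ p1⊥)
    [Ax]  ⊢ p1, p1⊥
  [Ax]  ⊢ p1, p1⊥

Result: YES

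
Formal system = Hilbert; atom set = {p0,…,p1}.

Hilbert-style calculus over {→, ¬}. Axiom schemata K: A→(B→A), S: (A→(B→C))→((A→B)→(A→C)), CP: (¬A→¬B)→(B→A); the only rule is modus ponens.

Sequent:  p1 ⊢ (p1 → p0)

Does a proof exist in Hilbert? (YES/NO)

Truth-table refutation:
  v=00: Γ:[p1=F] Δ:[(p1 → p0)=T] refutes=False
  v=01: Γ:[p1=T] Δ:[(p1 → p0)=F] refutes=True  ← countermodel

Result: NO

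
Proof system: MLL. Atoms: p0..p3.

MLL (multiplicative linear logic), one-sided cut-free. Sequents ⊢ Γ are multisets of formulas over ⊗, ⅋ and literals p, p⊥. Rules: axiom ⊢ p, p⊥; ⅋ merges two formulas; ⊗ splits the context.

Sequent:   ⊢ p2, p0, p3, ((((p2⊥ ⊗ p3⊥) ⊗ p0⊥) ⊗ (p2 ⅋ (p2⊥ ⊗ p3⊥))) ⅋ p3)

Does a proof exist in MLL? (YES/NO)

Proof tree:
[⅋]  ⊢ p2, p0, p3, ((((p2⊥ ⊗ p3⊥) ⊗ p0⊥) ⊗ (p2 ⅋ (p2⊥ ⊗ p3⊥))) ⅋ p3)
  [⊗]  ⊢ p2, p3, p0, p3, (((p2⊥ ⊗ p3⊥) ⊗ p0⊥) ⊗ (p2 ⅋ (p2⊥ ⊗ p3⊥)))
    [⊗]  ⊢ p2, p3, p0, ((p2⊥ ⊗ p3⊥) ⊗ p0⊥)
      [⊗]  ⊢ p2, p3, (p2⊥ ⊗ p3⊥)
        [Ax]  ⊢ p2, p2⊥
        [Ax]  ⊢ p3, p3⊥
      [Ax]  ⊢ p0, p0⊥
    [⅋]  ⊢ p3, (p2 ⅋ (p2⊥ ⊗ p3⊥))
      [⊗]  ⊢ p2, p3, (p2⊥ ⊗ p3⊥)
        [Ax]  ⊢ p2, p2⊥
        [Ax]  ⊢ p3, p3⊥

Result: YES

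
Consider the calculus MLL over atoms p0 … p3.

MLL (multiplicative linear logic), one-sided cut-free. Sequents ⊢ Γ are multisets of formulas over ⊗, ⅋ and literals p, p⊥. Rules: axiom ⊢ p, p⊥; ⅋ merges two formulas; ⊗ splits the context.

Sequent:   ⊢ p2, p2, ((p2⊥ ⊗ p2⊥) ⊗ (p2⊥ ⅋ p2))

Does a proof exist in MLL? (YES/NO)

Derivation (root first):
[⊗]  ⊢ p2, p2, ((p2⊥ ⊗ p2⊥) ⊗ (p2⊥ ⅋ p2))
  [⊗]  ⊢ p2, p2, (p2⊥ ⊗ p2⊥)
    [Ax]  ⊢ p2, p2⊥
    [Ax]  ⊢ p2, p2⊥
  [⅋]  ⊢ (p2⊥ ⅋ p2)
    [Ax]  ⊢ p2, p2⊥

Result: YES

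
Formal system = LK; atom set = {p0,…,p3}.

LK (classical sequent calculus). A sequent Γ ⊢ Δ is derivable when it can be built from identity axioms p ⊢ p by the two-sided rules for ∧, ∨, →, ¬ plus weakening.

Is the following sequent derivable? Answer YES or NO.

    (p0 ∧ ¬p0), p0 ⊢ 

Proof tree:
[WL] (p0 ∧ ¬p0), p0 ⊢ 
  [∧L] (p0 ∧ ¬p0) ⊢ 
    [¬L] p0, ¬p0 ⊢ 
      [Ax] p0 ⊢ p0

Result: YES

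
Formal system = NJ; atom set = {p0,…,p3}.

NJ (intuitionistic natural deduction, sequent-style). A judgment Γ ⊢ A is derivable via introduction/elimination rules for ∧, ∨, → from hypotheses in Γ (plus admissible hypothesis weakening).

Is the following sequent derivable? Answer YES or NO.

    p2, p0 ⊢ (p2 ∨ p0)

Derivation (root first):
[∨I₁] p2, p0 ⊢ (p2 ∨ p0)
  [Wk] p2, p0 ⊢ p2
    [Ax] p2 ⊢ p2

Result: YES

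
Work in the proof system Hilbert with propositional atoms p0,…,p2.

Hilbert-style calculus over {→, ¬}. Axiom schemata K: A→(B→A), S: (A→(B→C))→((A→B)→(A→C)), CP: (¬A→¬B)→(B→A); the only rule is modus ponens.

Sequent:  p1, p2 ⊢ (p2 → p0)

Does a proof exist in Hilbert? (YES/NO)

Enumerate valuations to refute Γ ⊢ Δ:
  v=000: Γ:[p1=F, p2=F] Δ:[(p2 → p0)=T] refutes=False
  v=001: Γ:[p1=F, p2=T] Δ:[(p2 → p0)=F] refutes=False
  v=010: Γ:[p1=T, p2=F] Δ:[(p2 → p0)=T] refutes=False
  v=011: Γ:[p1=T, p2=T] Δ:[(p2 → p0)=F] refutes=True  ← countermodel

Result: NO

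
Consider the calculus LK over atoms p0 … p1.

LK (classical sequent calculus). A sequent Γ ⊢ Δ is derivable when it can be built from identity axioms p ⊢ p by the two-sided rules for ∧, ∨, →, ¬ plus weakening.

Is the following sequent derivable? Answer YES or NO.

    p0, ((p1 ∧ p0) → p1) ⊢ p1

Truth-table refutation:
  v=00: Γ:[p0=F, ((p1 ∧ p0) → p1)=T] Δ:[p1=F] refutes=False
  v=01: Γ:[p0=F, ((p1 ∧ p0) → p1)=T] Δ:[p1=T] refutes=False
  v=10: Γ:[p0=T, ((p1 ∧ p0) → p1)=T] Δ:[p1=F] refutes=True  ← countermodel

Result: NO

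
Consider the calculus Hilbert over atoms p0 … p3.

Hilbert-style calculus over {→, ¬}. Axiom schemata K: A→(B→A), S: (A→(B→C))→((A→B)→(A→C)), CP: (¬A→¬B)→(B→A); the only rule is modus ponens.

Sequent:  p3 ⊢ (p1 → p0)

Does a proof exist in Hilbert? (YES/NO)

Enumerate valuations to refute Γ ⊢ Δ:
  v=0000: Γ:[p3=F] Δ:[(p1 → p0)=T] refutes=False
  v=0001: Γ:[p3=T] Δ:[(p1 → p0)=T] refutes=False
  v=0010: Γ:[p3=F] Δ:[(p1 → p0)=T] refutes=False
  v=0011: Γ:[p3=T] Δ:[(p1 → p0)=T] refutes=False
  v=0100: Γ:[p3=F] Δ:[(p1 → p0)=F] refutes=False
  v=0101: Γ:[p3=T] Δ:[(p1 → p0)=F] refutes=True  ← countermodel

Result: NO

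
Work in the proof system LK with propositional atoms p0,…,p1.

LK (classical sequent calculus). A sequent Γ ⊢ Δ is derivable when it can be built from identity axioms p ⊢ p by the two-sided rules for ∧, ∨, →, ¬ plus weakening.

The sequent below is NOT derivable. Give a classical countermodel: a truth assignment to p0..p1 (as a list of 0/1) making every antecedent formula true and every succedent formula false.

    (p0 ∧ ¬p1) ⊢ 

Search for a countermodel by truth-table:
  v=00: Γ:[(p0 ∧ ¬p1)=F] Δ:[] refutes=False
  v=01: Γ:[(p0 ∧ ¬p1)=F] Δ:[] refutes=False
  v=10: Γ:[(p0 ∧ ¬p1)=T] Δ:[] refutes=True  ← countermodel

Result: [1, 0]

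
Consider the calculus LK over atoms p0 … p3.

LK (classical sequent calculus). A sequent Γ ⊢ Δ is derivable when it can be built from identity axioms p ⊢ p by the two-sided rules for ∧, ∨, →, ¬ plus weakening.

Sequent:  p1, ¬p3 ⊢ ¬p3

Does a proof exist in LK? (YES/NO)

Derivation (root first):
[¬L] p1, ¬p3 ⊢ ¬p3
  [¬R] p1 ⊢ p3, ¬p3
    [WL] p3, p1 ⊢ p3
      [Ax] p3 ⊢ p3

Result: YES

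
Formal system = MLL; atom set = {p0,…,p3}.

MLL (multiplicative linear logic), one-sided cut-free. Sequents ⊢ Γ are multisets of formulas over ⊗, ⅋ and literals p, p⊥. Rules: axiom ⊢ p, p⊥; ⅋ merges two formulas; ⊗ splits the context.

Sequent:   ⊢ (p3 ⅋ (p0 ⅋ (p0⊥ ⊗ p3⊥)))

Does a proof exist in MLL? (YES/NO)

Proof tree:
[⅋]  ⊢ (p3 ⅋ (p0 ⅋ (p0⊥ ⊗ p3⊥)))
  [⅋]  ⊢ p3, (p0 ⅋ (p0⊥ ⊗ p3⊥))
    [⊗]  ⊢ p0, p3, (p0⊥ ⊗ p3⊥)
      [Ax]  ⊢ p0, p0⊥
      [Ax]  ⊢ p3, p3⊥

Result: YES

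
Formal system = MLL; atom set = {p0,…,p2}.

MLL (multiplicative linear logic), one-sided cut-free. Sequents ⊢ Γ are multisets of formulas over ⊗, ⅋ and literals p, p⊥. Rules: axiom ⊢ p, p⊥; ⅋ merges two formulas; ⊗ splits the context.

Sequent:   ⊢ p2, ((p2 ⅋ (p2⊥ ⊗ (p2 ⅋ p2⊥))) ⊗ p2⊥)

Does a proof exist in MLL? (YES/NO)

Derivation trace:
[⊗]  ⊢ p2, ((p2 ⅋ (p2⊥ ⊗ (p2 ⅋ p2⊥))) ⊗ p2⊥)
  [⅋]  ⊢ (p2 ⅋ (p2⊥ ⊗ (p2 ⅋ p2⊥)))
    [⊗]  ⊢ p2, (p2⊥ ⊗ (p2 ⅋ p2⊥))
      [Ax]  ⊢ p2, p2⊥
      [⅋]  ⊢ (p2 ⅋ p2⊥)
        [Ax]  ⊢ p2, p2⊥
  [Ax]  ⊢ p2, p2⊥

Result: YES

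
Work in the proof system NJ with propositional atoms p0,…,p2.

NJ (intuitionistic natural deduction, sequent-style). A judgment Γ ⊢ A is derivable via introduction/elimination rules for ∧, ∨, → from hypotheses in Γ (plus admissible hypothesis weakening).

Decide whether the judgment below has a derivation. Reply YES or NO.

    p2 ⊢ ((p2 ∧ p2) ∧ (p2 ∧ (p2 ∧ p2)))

Derivation (root first):
[∧I] p2 ⊢ ((p2 ∧ p2) ∧ (p2 ∧ (p2 ∧ p2)))
  [∧I] p2 ⊢ (p2 ∧ p2)
    [Ax] p2 ⊢ p2
    [Ax] p2 ⊢ p2
  [∧I] p2 ⊢ (p2 ∧ (p2 ∧ p2))
    [Ax] p2 ⊢ p2
    [∧I] p2 ⊢ (p2 ∧ p2)
      [Ax] p2 ⊢ p2
      [Ax] p2 ⊢ p2

Result: YES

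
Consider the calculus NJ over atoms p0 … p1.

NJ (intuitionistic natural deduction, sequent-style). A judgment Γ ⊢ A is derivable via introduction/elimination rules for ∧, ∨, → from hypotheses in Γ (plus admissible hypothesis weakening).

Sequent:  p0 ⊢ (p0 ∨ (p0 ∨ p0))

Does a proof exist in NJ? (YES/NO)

Proof tree:
[∨I₂] p0 ⊢ (p0 ∨ (p0 ∨ p0))
  [∨I₁] p0 ⊢ (p0 ∨ p0)
    [Ax] p0 ⊢ p0

Result: YES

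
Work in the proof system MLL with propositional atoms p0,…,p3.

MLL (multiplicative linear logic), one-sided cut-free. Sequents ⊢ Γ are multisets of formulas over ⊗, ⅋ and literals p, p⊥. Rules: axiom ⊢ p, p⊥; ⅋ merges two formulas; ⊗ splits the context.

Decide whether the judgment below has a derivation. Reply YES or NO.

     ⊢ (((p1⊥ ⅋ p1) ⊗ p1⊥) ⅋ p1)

Derivation trace:
[⅋]  ⊢ (((p1⊥ ⅋ p1) ⊗ p1⊥) ⅋ p1)
  [⊗]  ⊢ p1, ((p1⊥ ⅋ p1) ⊗ p1⊥)
    [⅋]  ⊢ (p1⊥ ⅋ p1)
      [Ax]  ⊢ p1, p1⊥
    [Ax]  ⊢ p1, p1⊥

Result: YES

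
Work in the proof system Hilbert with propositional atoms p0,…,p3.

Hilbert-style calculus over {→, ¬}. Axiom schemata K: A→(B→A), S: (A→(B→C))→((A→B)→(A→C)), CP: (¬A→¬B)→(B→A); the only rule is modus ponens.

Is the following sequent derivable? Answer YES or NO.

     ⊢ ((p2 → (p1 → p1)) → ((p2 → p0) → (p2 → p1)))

Search for a countermodel by truth-table:
  v=0000: Γ:[] Δ:[((p2 → (p1 → p1)) → ((p2 → p0) → (p2 → p1)))=T] refutes=False
  v=0001: Γ:[] Δ:[((p2 → (p1 → p1)) → ((p2 → p0) → (p2 → p1)))=T] refutes=False
  v=0010: Γ:[] Δ:[((p2 → (p1 → p1)) → ((p2 → p0) → (p2 → p1)))=T] refutes=False
  v=0011: Γ:[] Δ:[((p2 → (p1 → p1)) → ((p2 → p0) → (p2 → p1)))=T] refutes=False
  v=0100: Γ:[] Δ:[((p2 → (p1 → p1)) → ((p2 → p0) → (p2 → p1)))=T] refutes=False
  v=0101: Γ:[] Δ:[((p2 → (p1 → p1)) → ((p2 → p0) → (p2 → p1)))=T] refutes=False
  v=0110: Γ:[] Δ:[((p2 → (p1 → p1)) → ((p2 → p0) → (p2 → p1)))=T] refutes=False
  v=0111: Γ:[] Δ:[((p2 → (p1 → p1)) → ((p2 → p0) → (p2 → p1)))=T] refutes=False
  v=1000: Γ:[] Δ:[((p2 → (p1 → p1)) → ((p2 → p0) → (p2 → p1)))=T] refutes=False
  v=1001: Γ:[] Δ:[((p2 → (p1 → p1)) → ((p2 → p0) → (p2 → p1)))=T] refutes=False
  v=1010: Γ:[] Δ:[((p2 → (p1 → p1)) → ((p2 → p0) → (p2 → p1)))=F] refutes=True  ← countermodel

Result: NO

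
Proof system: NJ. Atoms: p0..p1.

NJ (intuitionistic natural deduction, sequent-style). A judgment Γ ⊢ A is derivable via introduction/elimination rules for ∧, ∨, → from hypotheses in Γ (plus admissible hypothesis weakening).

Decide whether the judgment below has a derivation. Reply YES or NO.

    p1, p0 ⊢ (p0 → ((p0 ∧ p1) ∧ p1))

Derivation (root first):
[→I] p1, p0 ⊢ (p0 → ((p0 ∧ p1) ∧ p1))
  [Wk] p1, p0, p0 ⊢ ((p0 ∧ p1) ∧ p1)
    [∧I] p1, p0 ⊢ ((p0 ∧ p1) ∧ p1)
      [∧I] p1, p0 ⊢ (p0 ∧ p1)
        [Ax] p0 ⊢ p0
        [Ax] p1 ⊢ p1
      [Ax] p1 ⊢ p1

Result: YES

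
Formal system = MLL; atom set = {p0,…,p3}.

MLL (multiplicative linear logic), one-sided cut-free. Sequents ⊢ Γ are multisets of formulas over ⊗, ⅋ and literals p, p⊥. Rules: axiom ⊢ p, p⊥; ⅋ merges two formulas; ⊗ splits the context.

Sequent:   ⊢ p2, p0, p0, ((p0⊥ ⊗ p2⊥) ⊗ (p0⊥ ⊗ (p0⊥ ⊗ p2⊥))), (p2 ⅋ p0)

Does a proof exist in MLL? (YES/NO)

Derivation trace:
[⅋]  ⊢ p2, p0, p0, ((p0⊥ ⊗ p2⊥) ⊗ (p0⊥ ⊗ (p0⊥ ⊗ p2⊥))), (p2 ⅋ p0)
  [⊗]  ⊢ p0, p2, p0, p0, p2, ((p0⊥ ⊗ p2⊥) ⊗ (p0⊥ ⊗ (p0⊥ ⊗ p2⊥)))
    [⊗]  ⊢ p0, p2, (p0⊥ ⊗ p2⊥)
      [Ax]  ⊢ p0, p0⊥
      [Ax]  ⊢ p2, p2⊥
    [⊗]  ⊢ p0, p0, p2, (p0⊥ ⊗ (p0⊥ ⊗ p2⊥))
      [Ax]  ⊢ p0, p0⊥
      [⊗]  ⊢ p0, p2, (p0⊥ ⊗ p2⊥)
        [Ax]  ⊢ p0, p0⊥
        [Ax]  ⊢ p2, p2⊥

Result: YES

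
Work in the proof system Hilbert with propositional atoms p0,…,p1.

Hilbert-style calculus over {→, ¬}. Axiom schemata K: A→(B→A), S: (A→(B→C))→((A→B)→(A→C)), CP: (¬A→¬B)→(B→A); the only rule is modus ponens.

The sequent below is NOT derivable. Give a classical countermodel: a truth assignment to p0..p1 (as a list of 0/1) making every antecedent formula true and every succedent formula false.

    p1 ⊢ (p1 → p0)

Search for a countermodel by truth-table:
  v=00: Γ:[p1=F] Δ:[(p1 → p0)=T] refutes=False
  v=01: Γ:[p1=T] Δ:[(p1 → p0)=F] refutes=True  ← countermodel

Result: [0, 1]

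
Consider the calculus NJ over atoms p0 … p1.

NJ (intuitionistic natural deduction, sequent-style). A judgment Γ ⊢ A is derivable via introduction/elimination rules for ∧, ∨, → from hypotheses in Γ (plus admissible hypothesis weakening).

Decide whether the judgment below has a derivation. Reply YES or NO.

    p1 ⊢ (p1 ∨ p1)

Derivation trace:
[→E] p1 ⊢ (p1 ∨ p1)
  [→I]  ⊢ (p1 → (p1 ∨ p1))
    [∨I₁] p1 ⊢ (p1 ∨ p1)
      [Ax] p1 ⊢ p1
  [Ax] p1 ⊢ p1

Result: YES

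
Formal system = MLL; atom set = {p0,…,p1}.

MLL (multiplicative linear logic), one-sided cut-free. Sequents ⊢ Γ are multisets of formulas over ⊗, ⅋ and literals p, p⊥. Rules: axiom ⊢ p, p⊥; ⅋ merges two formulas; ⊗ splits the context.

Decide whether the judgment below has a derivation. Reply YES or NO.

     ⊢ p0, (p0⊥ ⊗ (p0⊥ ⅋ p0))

Derivation (root first):
[⊗]  ⊢ p0, (p0⊥ ⊗ (p0⊥ ⅋ p0))
  [Ax]  ⊢ p0, p0⊥
  [⅋]  ⊢ (p0⊥ ⅋ p0)
    [Ax]  ⊢ p0, p0⊥

Result: YES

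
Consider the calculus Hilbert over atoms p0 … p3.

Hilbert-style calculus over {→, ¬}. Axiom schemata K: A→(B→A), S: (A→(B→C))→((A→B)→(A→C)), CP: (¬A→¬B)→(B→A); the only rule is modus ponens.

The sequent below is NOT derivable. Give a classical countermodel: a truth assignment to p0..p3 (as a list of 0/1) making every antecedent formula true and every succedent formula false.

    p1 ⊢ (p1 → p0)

Truth-table refutation:
  v=0000: Γ:[p1=F] Δ:[(p1 → p0)=T] refutes=False
  v=0001: Γ:[p1=F] Δ:[(p1 → p0)=T] refutes=False
  v=0010: Γ:[p1=F] Δ:[(p1 → p0)=T] refutes=False
  v=0011: Γ:[p1=F] Δ:[(p1 → p0)=T] refutes=False
  v=0100: Γ:[p1=T] Δ:[(p1 → p0)=F] refutes=True  ← countermodel

Result: [0, 1, 0, 0]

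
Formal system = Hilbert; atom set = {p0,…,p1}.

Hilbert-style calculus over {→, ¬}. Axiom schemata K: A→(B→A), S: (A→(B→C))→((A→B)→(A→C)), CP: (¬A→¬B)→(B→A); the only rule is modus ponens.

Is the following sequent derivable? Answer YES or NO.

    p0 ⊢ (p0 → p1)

Truth-table refutation:
  v=00: Γ:[p0=F] Δ:[(p0 → p1)=T] refutes=False
  v=01: Γ:[p0=F] Δ:[(p0 → p1)=T] refutes=False
  v=10: Γ:[p0=T] Δ:[(p0 → p1)=F] refutes=True  ← countermodel

Result: NO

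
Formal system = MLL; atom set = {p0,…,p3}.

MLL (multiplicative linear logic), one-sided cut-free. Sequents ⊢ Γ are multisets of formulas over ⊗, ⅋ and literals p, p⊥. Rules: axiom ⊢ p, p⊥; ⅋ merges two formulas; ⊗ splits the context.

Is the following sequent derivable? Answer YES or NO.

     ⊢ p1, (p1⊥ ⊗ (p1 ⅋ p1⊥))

Derivation trace:
[⊗]  ⊢ p1, (p1⊥ ⊗ (p1 ⅋ p1⊥))
  [Ax]  ⊢ p1, p1⊥
  [⅋]  ⊢ (p1 ⅋ p1⊥)
    [Ax]  ⊢ p1, p1⊥

Result: YES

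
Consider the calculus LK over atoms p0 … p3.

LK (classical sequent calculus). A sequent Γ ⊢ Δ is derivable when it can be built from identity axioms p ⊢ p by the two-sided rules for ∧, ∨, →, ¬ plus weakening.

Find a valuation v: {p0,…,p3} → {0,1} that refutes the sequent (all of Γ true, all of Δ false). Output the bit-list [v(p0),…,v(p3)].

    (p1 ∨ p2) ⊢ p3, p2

Search for a countermodel by truth-table:
  v=0000: Γ:[(p1 ∨ p2)=F] Δ:[p3=F, p2=F] refutes=False
  v=0001: Γ:[(p1 ∨ p2)=F] Δ:[p3=T, p2=F] refutes=False
  v=0010: Γ:[(p1 ∨ p2)=T] Δ:[p3=F, p2=T] refutes=False
  v=0011: Γ:[(p1 ∨ p2)=T] Δ:[p3=T, p2=T] refutes=False
  v=0100: Γ:[(p1 ∨ p2)=T] Δ:[p3=F, p2=F] refutes=True  ← countermodel

Result: [0, 1, 0, 0]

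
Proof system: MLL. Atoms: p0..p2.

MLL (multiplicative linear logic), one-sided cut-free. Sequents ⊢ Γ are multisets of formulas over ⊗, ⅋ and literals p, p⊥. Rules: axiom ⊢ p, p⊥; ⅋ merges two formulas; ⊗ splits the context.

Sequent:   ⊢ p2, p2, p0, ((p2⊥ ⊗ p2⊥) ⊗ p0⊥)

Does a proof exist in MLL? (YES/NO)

Derivation trace:
[⊗]  ⊢ p2, p2, p0, ((p2⊥ ⊗ p2⊥) ⊗ p0⊥)
  [⊗]  ⊢ p2, p2, (p2⊥ ⊗ p2⊥)
    [Ax]  ⊢ p2, p2⊥
    [Ax]  ⊢ p2, p2⊥
  [Ax]  ⊢ p0, p0⊥

Result: YES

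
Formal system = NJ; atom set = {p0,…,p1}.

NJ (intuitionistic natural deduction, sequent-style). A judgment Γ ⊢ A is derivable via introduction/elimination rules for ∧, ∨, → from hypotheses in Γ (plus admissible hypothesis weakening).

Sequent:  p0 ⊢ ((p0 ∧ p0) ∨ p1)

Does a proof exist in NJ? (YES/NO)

Proof tree:
[∨I₁] p0 ⊢ ((p0 ∧ p0) ∨ p1)
  [∧I] p0 ⊢ (p0 ∧ p0)
    [Ax] p0 ⊢ p0
    [Ax] p0 ⊢ p0

Result: YES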